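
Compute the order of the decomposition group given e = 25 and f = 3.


|D_P| = e * f
= 25 * 3
= 75

75


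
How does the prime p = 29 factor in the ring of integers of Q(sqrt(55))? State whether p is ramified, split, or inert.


K = Q(sqrt(55)). Since d mod 4 = 3, disc(K) = 220.
Check p | disc: 220 mod 29 = 17.
p does not divide disc. Compute Legendre symbol (d/p):
26^((29-1)/2) mod 29 = -1
(d/p) = -1, so p is inert: (p) stays prime with e=1, f=2, g=1.
Therefore p is inert.

inert


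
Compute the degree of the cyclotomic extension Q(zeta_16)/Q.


The degree equals Euler's totient phi(16).
16 = 2^4
phi(16) = 8

8


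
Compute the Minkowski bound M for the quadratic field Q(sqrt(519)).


d = 519, d mod 4 = 3, so disc(K) = 4d = 2076; |disc(K)| = 2076
Real quadratic field, so n = 2, s = r2 = 0, r1 = 2
M = (n!/n^n) * (4/pi)^s * sqrt(|disc(K)|) = (2!/2^2) * (4/pi)^0 * sqrt(2076)
= 0.5 * 1.000000 * 45.563143
= 22.7816

22.7816


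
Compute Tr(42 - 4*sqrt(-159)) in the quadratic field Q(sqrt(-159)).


Tr(a + b*sqrt(d)) = (a + b*sqrt(d)) + (a - b*sqrt(d)) = 2a
= 2 * (42)
= 84

84


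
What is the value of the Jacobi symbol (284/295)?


Compute (284/295) via quadratic reciprocity:
  pull out 2: (2/295) = +1  (since 295 mod 8 = 7)
  pull out 2: (2/295) = +1  (since 295 mod 8 = 7)
  reciprocity: (71/295) -> -(295/71)
  reduce: (11/71)
  reciprocity: (11/71) -> -(71/11)
  reduce: (5/11)
  reciprocity: (5/11) -> +(11/5)
  reduce: (1/5)
  (1/5) = 1
Product of signs = 1

1


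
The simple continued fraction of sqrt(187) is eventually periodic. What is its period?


Run the CF algorithm for sqrt(187).
a_0 = floor(sqrt(187)) = 13; set m_0=0, q_0=1.
Recurrence: m' = q*a - m,  q' = (d - m'^2)/q,  a' = floor((a_0 + m')/q').
  step 1: m=13, q=18, a=1
  step 2: m=5, q=9, a=2
  step 3: m=13, q=2, a=13
  step 4: m=13, q=9, a=2
  step 5: m=5, q=18, a=1
  step 6: m=13, q=1, a=26
a_6 = 2*a_0 = 26, so the period closes here.
sqrt(187) = [13; 1, 2, 13, 2, 1, 26]
Period length = 6

6


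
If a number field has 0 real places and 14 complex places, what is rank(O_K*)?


By Dirichlet's unit theorem:
rank = r1 + r2 - 1
= 0 + 14 - 1
= 13

13


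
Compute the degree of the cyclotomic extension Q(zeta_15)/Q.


The degree equals Euler's totient phi(15).
15 = 3 * 5
phi(15) = 8

8


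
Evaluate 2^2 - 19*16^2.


x^2 - d*y^2
= 2^2 - 19*16^2
= 4 - 4864
= -4860

-4860


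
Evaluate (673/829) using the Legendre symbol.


p = 829 is prime, so compute (673/829) with the reciprocity algorithm (Jacobi-symbol steps: pull out 2s via (2/n), flip via reciprocity, reduce):
  reciprocity: (673/829) -> +(829/673)
  reduce: (156/673)
  pull out 2: (2/673) = +1  (since 673 mod 8 = 1)
  pull out 2: (2/673) = +1  (since 673 mod 8 = 1)
  reciprocity: (39/673) -> +(673/39)
  reduce: (10/39)
  pull out 2: (2/39) = +1  (since 39 mod 8 = 7)
  reciprocity: (5/39) -> +(39/5)
  reduce: (4/5)
  pull out 2: (2/5) = -1  (since 5 mod 8 = 5)
  pull out 2: (2/5) = -1  (since 5 mod 8 = 5)
  (1/5) = 1
Product of signs = 1
(673/829) = 1

1


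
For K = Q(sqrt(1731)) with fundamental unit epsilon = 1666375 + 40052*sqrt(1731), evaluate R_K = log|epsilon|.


epsilon = 1666375 + 40052*sqrt(1731)
= 3.3327e+06
R = ln(3.3327e+06)
= 15.0193

15.0193


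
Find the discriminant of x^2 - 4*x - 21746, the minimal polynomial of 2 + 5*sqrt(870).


The element 2 + 5*sqrt(870) has minimal polynomial:
x^2 - 4*x - 21746
Discriminant = (-4)^2 - 4*(-21746)
= 16 + 86984
= 87000

87000


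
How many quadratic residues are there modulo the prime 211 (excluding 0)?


For prime p, the number of non-zero quadratic residues is (p-1)/2.
= (211-1)/2
= 105

105


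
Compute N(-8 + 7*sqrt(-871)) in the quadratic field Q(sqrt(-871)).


N(a + b*sqrt(d)) = a^2 - d*b^2
= (-8)^2 - (-871)*(7)^2
= 64 + 42679
= 42743

42743


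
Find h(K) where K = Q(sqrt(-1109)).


K = Q(sqrt(-1109)). d mod 4 = 3, so D = disc(K) = 4d = -4436
h(K) equals the number of primitive reduced positive-definite forms (a, b, c) = a*x^2 + b*x*y + c*y^2 with b^2 - 4ac = D,
where reduced means |b| <= a <= c, with b >= 0 whenever |b| = a or a = c, and primitive means gcd(a, b, c) = 1.
Reduced forces 3a^2 <= |D| = 4436, so 1 <= a <= 38; b must have the parity of D, and c = (b^2 - D)/(4a) must be an integer >= a.
Enumerate a = 1..38, b in [-a, a]:
  a=1: (1, 0, 1109)  [1]
  a=2: (2, 2, 555)  [1]
  a=3: (3, -2, 370), (3, 2, 370)  [2]
  a=4: none
  a=5: (5, -2, 222), (5, 2, 222)  [2]
  a=6: (6, -2, 185), (6, 2, 185)  [2]
  a=7: (7, -4, 159), (7, 4, 159)  [2]
  a=8: none
  a=9: (9, -8, 125), (9, 8, 125)  [2]
  a=10: (10, -2, 111), (10, 2, 111)  [2]
  a=11..12: none
  a=13: (13, -6, 86), (13, 6, 86)  [2]
  a=14: (14, -10, 81), (14, 10, 81)  [2]
  a=15: (15, -8, 75), (15, -2, 74), (15, 2, 74), (15, 8, 75)  [4]
  a=16: none
  a=17: (17, -16, 69), (17, 16, 69)  [2]
  a=18: (18, -10, 63), (18, 10, 63)  [2]
  a=19..20: none
  a=21: (21, -10, 54), (21, -4, 53), (21, 4, 53), (21, 10, 54)  [4]
  a=22: none
  a=23: (23, -16, 51), (23, 16, 51)  [2]
  a=24: none
  a=25: (25, -8, 45), (25, 8, 45)  [2]
  a=26: (26, -6, 43), (26, 6, 43)  [2]
  a=27: (27, -10, 42), (27, 10, 42)  [2]
  a=28: none
  a=29: (29, -28, 45), (29, 28, 45)  [2]
  a=30: (30, -22, 41), (30, -2, 37), (30, 2, 37), (30, 22, 41)  [4]
  a=31: (31, -20, 39), (31, 20, 39)  [2]
  a=32..33: none
  a=34: (34, -18, 35), (34, 18, 35)  [2]
  a=35: (35, -32, 39), (35, 32, 39)  [2]
  a=36..38: none
Total reduced forms: 1 + 1 + 2 + 2 + 2 + 2 + 2 + 2 + 2 + 2 + 4 + 2 + 2 + 4 + 2 + 2 + 2 + 2 + 2 + 4 + 2 + 2 + 2 = 50
h = 50

50


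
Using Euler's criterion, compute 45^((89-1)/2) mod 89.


p = 89 is prime and the exponent is (p-1)/2 = 44, so by Euler's criterion 45^44 = (45/89) = +1 or -1 mod 89.
Compute by square-and-multiply:
  44 = 32 + 8 + 4 (binary 101100)
  Repeated squaring mod 89: 45^1 = 45, 45^2 = 67, 45^4 = 39, 45^8 = 8, 45^16 = 64, 45^32 = 2
  45^44 = 45^32 * 45^8 * 45^4 = 2 * 8 * 39 mod 89
    2 * 8 = 16 = 16 mod 89
    16 * 39 = 624 = 1 mod 89
  45^44 = 1 mod 89
Result 1: 45 is a quadratic residue mod 89.
45^44 mod 89 = 1

1


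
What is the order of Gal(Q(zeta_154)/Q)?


|Gal(Q(zeta_154)/Q)| = phi(154)
= 60

60


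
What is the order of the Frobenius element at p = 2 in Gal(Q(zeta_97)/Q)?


The Frobenius at p in Gal(Q(zeta_n)/Q) = (Z/nZ)* is the class of p, so its order is ord_97(2), the smallest k >= 1 with 2^k = 1 mod 97.
n = 97 = 97, phi(97) = 96; the order divides phi(n).
Divisors of 96: 1, 2, 3, 4, 6, 8, 12, 16, 24, 32, 48, 96
Repeated squaring mod 97: 2^1 = 2, 2^2 = 4, 2^4 = 16, 2^8 = 62, 2^16 = 61, 2^32 = 35, 2^64 = 61
Test divisors in increasing order:
  k=1: 2^1 = 2 mod 97
  k=2: 2^2 = 4 mod 97
  k=3: 2^3 = 4 * 2 = 8 mod 97
  k=4: 2^4 = 16 mod 97
  k=6: 2^6 = 16 * 4 = 64 mod 97
  k=8: 2^8 = 62 mod 97
  k=12: 2^12 = 62 * 16 = 22 mod 97
  k=16: 2^16 = 61 mod 97
  k=24: 2^24 = 61 * 62 = 96 mod 97
  k=32: 2^32 = 35 mod 97
  k=48: 2^48 = 35 * 61 = 1 mod 97  <- first divisor giving 1
Order = 48

48


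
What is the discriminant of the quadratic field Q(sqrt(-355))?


For K = Q(sqrt(d)) with d squarefree: disc(K) = d if d = 1 mod 4, and disc(K) = 4d if d = 2 or 3 mod 4.
Here d = -355, and d mod 4 = 1.
d = 1 mod 4 (O_K = Z[(1+sqrt(d))/2]), so disc(K) = d = -355

-355


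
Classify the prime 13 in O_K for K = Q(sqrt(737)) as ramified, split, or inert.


K = Q(sqrt(737)). Since d mod 4 = 1, disc(K) = 737.
Check p | disc: 737 mod 13 = 9.
p does not divide disc. Compute Legendre symbol (d/p):
9^((13-1)/2) mod 13 = 1
(d/p) = 1, so p splits: (p) = P*P' with e=1, f=1, g=2.
Therefore p is split.

split


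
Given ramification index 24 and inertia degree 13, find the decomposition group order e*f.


|D_P| = e * f
= 24 * 13
= 312

312


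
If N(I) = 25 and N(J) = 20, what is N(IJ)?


N(IJ) = N(I) * N(J)
= 25 * 20
= 500

500


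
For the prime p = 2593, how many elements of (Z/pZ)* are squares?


For prime p, the number of non-zero quadratic residues is (p-1)/2.
= (2593-1)/2
= 1296

1296


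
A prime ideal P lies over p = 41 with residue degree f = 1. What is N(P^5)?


N(P^a) = p^(a*f)
= 41^(5*1)
= 41^5
= 115856201

115856201


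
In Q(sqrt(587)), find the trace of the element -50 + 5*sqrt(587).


Tr(a + b*sqrt(d)) = (a + b*sqrt(d)) + (a - b*sqrt(d)) = 2a
= 2 * (-50)
= -100

-100


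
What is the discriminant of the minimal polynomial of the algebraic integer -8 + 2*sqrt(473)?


The element -8 + 2*sqrt(473) has minimal polynomial:
x^2 + 16*x - 1828
Discriminant = (16)^2 - 4*(-1828)
= 256 + 7312
= 7568

7568


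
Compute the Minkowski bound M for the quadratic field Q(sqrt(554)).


d = 554, d mod 4 = 2, so disc(K) = 4d = 2216; |disc(K)| = 2216
Real quadratic field, so n = 2, s = r2 = 0, r1 = 2
M = (n!/n^n) * (4/pi)^s * sqrt(|disc(K)|) = (2!/2^2) * (4/pi)^0 * sqrt(2216)
= 0.5 * 1.000000 * 47.074409
= 23.5372

23.5372


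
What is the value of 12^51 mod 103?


p = 103 is prime and the exponent is (p-1)/2 = 51, so by Euler's criterion 12^51 = (12/103) = +1 or -1 mod 103.
Compute by square-and-multiply:
  51 = 32 + 16 + 2 + 1 (binary 110011)
  Repeated squaring mod 103: 12^1 = 12, 12^2 = 41, 12^4 = 33, 12^8 = 59, 12^16 = 82, 12^32 = 29
  12^51 = 12^32 * 12^16 * 12^2 * 12^1 = 29 * 82 * 41 * 12 mod 103
    29 * 82 = 2378 = 9 mod 103
    9 * 41 = 369 = 60 mod 103
    60 * 12 = 720 = 102 mod 103
  12^51 = 102 mod 103
Result 102 = p - 1 = -1 mod 103: 12 is a quadratic non-residue mod 103. As a residue in [0, p-1] the value is 102.
12^51 mod 103 = 102

102


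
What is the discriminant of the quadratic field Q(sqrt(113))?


For K = Q(sqrt(d)) with d squarefree: disc(K) = d if d = 1 mod 4, and disc(K) = 4d if d = 2 or 3 mod 4.
Here d = 113, and d mod 4 = 1.
d = 1 mod 4 (O_K = Z[(1+sqrt(d))/2]), so disc(K) = d = 113

113


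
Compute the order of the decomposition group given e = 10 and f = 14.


|D_P| = e * f
= 10 * 14
= 140

140


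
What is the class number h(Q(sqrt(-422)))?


K = Q(sqrt(-422)). d mod 4 = 2, so D = disc(K) = 4d = -1688
h(K) equals the number of primitive reduced positive-definite forms (a, b, c) = a*x^2 + b*x*y + c*y^2 with b^2 - 4ac = D,
where reduced means |b| <= a <= c, with b >= 0 whenever |b| = a or a = c, and primitive means gcd(a, b, c) = 1.
Reduced forces 3a^2 <= |D| = 1688, so 1 <= a <= 23; b must have the parity of D, and c = (b^2 - D)/(4a) must be an integer >= a.
Enumerate a = 1..23, b in [-a, a]:
  a=1: (1, 0, 422)  [1]
  a=2: (2, 0, 211)  [1]
  a=3: (3, -2, 141), (3, 2, 141)  [2]
  a=4..5: none
  a=6: (6, -4, 71), (6, 4, 71)  [2]
  a=7..8: none
  a=9: (9, -2, 47), (9, 2, 47)  [2]
  a=10..17: none
  a=18: (18, -16, 27), (18, 16, 27)  [2]
  a=19..23: none
Total reduced forms: 1 + 1 + 2 + 2 + 2 + 2 = 10
h = 10

10


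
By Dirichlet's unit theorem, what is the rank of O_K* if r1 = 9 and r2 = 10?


By Dirichlet's unit theorem:
rank = r1 + r2 - 1
= 9 + 10 - 1
= 18

18


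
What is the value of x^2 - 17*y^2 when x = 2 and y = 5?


x^2 - d*y^2
= 2^2 - 17*5^2
= 4 - 425
= -421

-421


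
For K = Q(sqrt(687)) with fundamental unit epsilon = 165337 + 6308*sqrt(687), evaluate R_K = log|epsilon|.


epsilon = 165337 + 6308*sqrt(687)
= 330674.0000
R = ln(330674.0000)
= 12.7089

12.7089


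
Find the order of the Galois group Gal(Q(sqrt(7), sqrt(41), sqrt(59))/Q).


The 3 square roots of distinct primes are multiplicatively independent over Q,
so [K:Q] = 2^3 and Gal(K/Q) is isomorphic to (Z/2Z)^3.
|Gal| = 2^3 = 8

8


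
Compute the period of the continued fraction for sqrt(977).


Run the CF algorithm for sqrt(977).
a_0 = floor(sqrt(977)) = 31; set m_0=0, q_0=1.
Recurrence: m' = q*a - m,  q' = (d - m'^2)/q,  a' = floor((a_0 + m')/q').
  step 1: m=31, q=16, a=3
  step 2: m=17, q=43, a=1
  step 3: m=26, q=7, a=8
  step 4: m=30, q=11, a=5
  step 5: m=25, q=32, a=1
  step 6: m=7, q=29, a=1
  step 7: m=22, q=17, a=3
  step 8: m=29, q=8, a=7
  step 9: m=27, q=31, a=1
  step 10: m=4, q=31, a=1
  step 11: m=27, q=8, a=7
  step 12: m=29, q=17, a=3
  step 13: m=22, q=29, a=1
  step 14: m=7, q=32, a=1
  step 15: m=25, q=11, a=5
  step 16: m=30, q=7, a=8
  step 17: m=26, q=43, a=1
  step 18: m=17, q=16, a=3
  step 19: m=31, q=1, a=62
a_19 = 2*a_0 = 62, so the period closes here.
sqrt(977) = [31; 3, 1, 8, 5, 1, 1, 3, 7, 1, 1, 7, 3, 1, 1, 5, 8, 1, 3, 62]
Period length = 19

19


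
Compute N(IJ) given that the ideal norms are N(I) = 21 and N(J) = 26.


N(IJ) = N(I) * N(J)
= 21 * 26
= 546

546


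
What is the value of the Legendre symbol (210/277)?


p = 277 is prime, so compute (210/277) with the reciprocity algorithm (Jacobi-symbol steps: pull out 2s via (2/n), flip via reciprocity, reduce):
  pull out 2: (2/277) = -1  (since 277 mod 8 = 5)
  reciprocity: (105/277) -> +(277/105)
  reduce: (67/105)
  reciprocity: (67/105) -> +(105/67)
  reduce: (38/67)
  pull out 2: (2/67) = -1  (since 67 mod 8 = 3)
  reciprocity: (19/67) -> -(67/19)
  reduce: (10/19)
  pull out 2: (2/19) = -1  (since 19 mod 8 = 3)
  reciprocity: (5/19) -> +(19/5)
  reduce: (4/5)
  pull out 2: (2/5) = -1  (since 5 mod 8 = 5)
  pull out 2: (2/5) = -1  (since 5 mod 8 = 5)
  (1/5) = 1
Product of signs = 1
(210/277) = 1

1


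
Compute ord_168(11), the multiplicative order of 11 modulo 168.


We want ord_168(11), the smallest k >= 1 with 11^k = 1 mod 168.
n = 168 = 2^3 * 3 * 7, phi(168) = 48; the order divides phi(n).
Divisors of 48: 1, 2, 3, 4, 6, 8, 12, 16, 24, 48
Repeated squaring mod 168: 11^1 = 11, 11^2 = 121, 11^4 = 25, 11^8 = 121, 11^16 = 25, 11^32 = 121
Test divisors in increasing order:
  k=1: 11^1 = 11 mod 168
  k=2: 11^2 = 121 mod 168
  k=3: 11^3 = 121 * 11 = 155 mod 168
  k=4: 11^4 = 25 mod 168
  k=6: 11^6 = 25 * 121 = 1 mod 168  <- first divisor giving 1
Order = 6

6


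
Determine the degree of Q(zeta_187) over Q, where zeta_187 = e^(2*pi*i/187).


The degree equals Euler's totient phi(187).
187 = 11 * 17
phi(187) = 160

160


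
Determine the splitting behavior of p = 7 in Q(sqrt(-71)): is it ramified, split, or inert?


K = Q(sqrt(-71)). Since d mod 4 = 1, disc(K) = -71.
Check p | disc: -71 mod 7 = 6.
p does not divide disc. Compute Legendre symbol (d/p):
6^((7-1)/2) mod 7 = -1
(d/p) = -1, so p is inert: (p) stays prime with e=1, f=2, g=1.
Therefore p is inert.

inert


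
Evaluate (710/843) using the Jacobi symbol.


Compute (710/843) via quadratic reciprocity:
  pull out 2: (2/843) = -1  (since 843 mod 8 = 3)
  reciprocity: (355/843) -> -(843/355)
  reduce: (133/355)
  reciprocity: (133/355) -> +(355/133)
  reduce: (89/133)
  reciprocity: (89/133) -> +(133/89)
  reduce: (44/89)
  pull out 2: (2/89) = +1  (since 89 mod 8 = 1)
  pull out 2: (2/89) = +1  (since 89 mod 8 = 1)
  reciprocity: (11/89) -> +(89/11)
  reduce: (1/11)
  (1/11) = 1
Product of signs = 1

1


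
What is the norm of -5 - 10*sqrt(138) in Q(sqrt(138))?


N(a + b*sqrt(d)) = a^2 - d*b^2
= (-5)^2 - (138)*(-10)^2
= 25 - 13800
= -13775

-13775


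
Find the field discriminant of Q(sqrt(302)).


For K = Q(sqrt(d)) with d squarefree: disc(K) = d if d = 1 mod 4, and disc(K) = 4d if d = 2 or 3 mod 4.
Here d = 302, and d mod 4 = 2.
d = 2 mod 4, not 1 (O_K = Z[sqrt(d)]), so disc(K) = 4d = 4 * (302) = 1208

1208


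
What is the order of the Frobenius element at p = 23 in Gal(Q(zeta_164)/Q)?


The Frobenius at p in Gal(Q(zeta_n)/Q) = (Z/nZ)* is the class of p, so its order is ord_164(23), the smallest k >= 1 with 23^k = 1 mod 164.
n = 164 = 2^2 * 41, phi(164) = 80; the order divides phi(n).
Divisors of 80: 1, 2, 4, 5, 8, 10, 16, 20, 40, 80
Repeated squaring mod 164: 23^1 = 23, 23^2 = 37, 23^4 = 57, 23^8 = 133, 23^16 = 141, 23^32 = 37, 23^64 = 57
Test divisors in increasing order:
  k=1: 23^1 = 23 mod 164
  k=2: 23^2 = 37 mod 164
  k=4: 23^4 = 57 mod 164
  k=5: 23^5 = 57 * 23 = 163 mod 164
  k=8: 23^8 = 133 mod 164
  k=10: 23^10 = 133 * 37 = 1 mod 164  <- first divisor giving 1
Order = 10

10


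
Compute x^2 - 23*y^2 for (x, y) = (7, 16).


x^2 - d*y^2
= 7^2 - 23*16^2
= 49 - 5888
= -5839

-5839


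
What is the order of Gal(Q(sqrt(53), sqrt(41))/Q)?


The 2 square roots of distinct primes are multiplicatively independent over Q,
so [K:Q] = 2^2 and Gal(K/Q) is isomorphic to (Z/2Z)^2.
|Gal| = 2^2 = 4

4


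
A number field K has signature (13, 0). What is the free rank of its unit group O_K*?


By Dirichlet's unit theorem:
rank = r1 + r2 - 1
= 13 + 0 - 1
= 12

12


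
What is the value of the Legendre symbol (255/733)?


p = 733 is prime, so compute (255/733) with the reciprocity algorithm (Jacobi-symbol steps: pull out 2s via (2/n), flip via reciprocity, reduce):
  reciprocity: (255/733) -> +(733/255)
  reduce: (223/255)
  reciprocity: (223/255) -> -(255/223)
  reduce: (32/223)
  pull out 2: (2/223) = +1  (since 223 mod 8 = 7)
  pull out 2: (2/223) = +1  (since 223 mod 8 = 7)
  pull out 2: (2/223) = +1  (since 223 mod 8 = 7)
  pull out 2: (2/223) = +1  (since 223 mod 8 = 7)
  pull out 2: (2/223) = +1  (since 223 mod 8 = 7)
  (1/223) = 1
Product of signs = -1
(255/733) = -1

-1


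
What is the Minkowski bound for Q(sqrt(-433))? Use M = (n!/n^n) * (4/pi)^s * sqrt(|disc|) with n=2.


d = -433, d mod 4 = 3, so disc(K) = 4d = -1732; |disc(K)| = 1732
Imaginary quadratic field, so n = 2, s = r2 = 1, r1 = 0
M = (n!/n^n) * (4/pi)^s * sqrt(|disc(K)|) = (2!/2^2) * (4/pi)^1 * sqrt(1732)
= 0.5 * 1.273240 * 41.617304
= 26.4944

26.4944


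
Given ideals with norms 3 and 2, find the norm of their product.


N(IJ) = N(I) * N(J)
= 3 * 2
= 6

6


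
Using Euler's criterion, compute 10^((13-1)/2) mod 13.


p = 13 is prime and the exponent is (p-1)/2 = 6, so by Euler's criterion 10^6 = (10/13) = +1 or -1 mod 13.
Compute by square-and-multiply:
  6 = 4 + 2 (binary 110)
  Repeated squaring mod 13: 10^1 = 10, 10^2 = 9, 10^4 = 3
  10^6 = 10^4 * 10^2 = 3 * 9 mod 13
    3 * 9 = 27 = 1 mod 13
  10^6 = 1 mod 13
Result 1: 10 is a quadratic residue mod 13.
10^6 mod 13 = 1

1


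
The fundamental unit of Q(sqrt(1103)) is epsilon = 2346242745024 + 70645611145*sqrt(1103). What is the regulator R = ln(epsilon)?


epsilon = 2346242745024 + 70645611145*sqrt(1103)
= 4.6925e+12
R = ln(4.6925e+12)
= 29.1770

29.1770


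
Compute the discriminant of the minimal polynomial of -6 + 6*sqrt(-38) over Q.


The element -6 + 6*sqrt(-38) has minimal polynomial:
x^2 + 12*x + 1404
Discriminant = (12)^2 - 4*(1404)
= 144 - 5616
= -5472

-5472


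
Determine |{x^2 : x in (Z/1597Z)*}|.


For prime p, the number of non-zero quadratic residues is (p-1)/2.
= (1597-1)/2
= 798

798


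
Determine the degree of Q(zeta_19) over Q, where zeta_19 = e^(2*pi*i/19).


The degree equals Euler's totient phi(19).
19 = 19
phi(19) = 18

18


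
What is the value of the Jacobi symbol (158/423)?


Compute (158/423) via quadratic reciprocity:
  pull out 2: (2/423) = +1  (since 423 mod 8 = 7)
  reciprocity: (79/423) -> -(423/79)
  reduce: (28/79)
  pull out 2: (2/79) = +1  (since 79 mod 8 = 7)
  pull out 2: (2/79) = +1  (since 79 mod 8 = 7)
  reciprocity: (7/79) -> -(79/7)
  reduce: (2/7)
  pull out 2: (2/7) = +1  (since 7 mod 8 = 7)
  (1/7) = 1
Product of signs = 1

1


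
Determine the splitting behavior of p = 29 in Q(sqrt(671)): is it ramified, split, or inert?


K = Q(sqrt(671)). Since d mod 4 = 3, disc(K) = 2684.
Check p | disc: 2684 mod 29 = 16.
p does not divide disc. Compute Legendre symbol (d/p):
4^((29-1)/2) mod 29 = 1
(d/p) = 1, so p splits: (p) = P*P' with e=1, f=1, g=2.
Therefore p is split.

split


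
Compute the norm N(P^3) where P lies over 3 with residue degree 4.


N(P^a) = p^(a*f)
= 3^(3*4)
= 3^12
= 531441

531441


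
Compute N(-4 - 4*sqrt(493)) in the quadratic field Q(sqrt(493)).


N(a + b*sqrt(d)) = a^2 - d*b^2
= (-4)^2 - (493)*(-4)^2
= 16 - 7888
= -7872

-7872


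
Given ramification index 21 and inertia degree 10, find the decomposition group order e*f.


|D_P| = e * f
= 21 * 10
= 210

210


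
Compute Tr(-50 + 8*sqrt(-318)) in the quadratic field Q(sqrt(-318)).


Tr(a + b*sqrt(d)) = (a + b*sqrt(d)) + (a - b*sqrt(d)) = 2a
= 2 * (-50)
= -100

-100


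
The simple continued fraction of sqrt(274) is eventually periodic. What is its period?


Run the CF algorithm for sqrt(274).
a_0 = floor(sqrt(274)) = 16; set m_0=0, q_0=1.
Recurrence: m' = q*a - m,  q' = (d - m'^2)/q,  a' = floor((a_0 + m')/q').
  step 1: m=16, q=18, a=1
  step 2: m=2, q=15, a=1
  step 3: m=13, q=7, a=4
  step 4: m=15, q=7, a=4
  step 5: m=13, q=15, a=1
  step 6: m=2, q=18, a=1
  step 7: m=16, q=1, a=32
a_7 = 2*a_0 = 32, so the period closes here.
sqrt(274) = [16; 1, 1, 4, 4, 1, 1, 32]
Period length = 7

7


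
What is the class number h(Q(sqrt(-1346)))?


K = Q(sqrt(-1346)). d mod 4 = 2, so D = disc(K) = 4d = -5384
h(K) equals the number of primitive reduced positive-definite forms (a, b, c) = a*x^2 + b*x*y + c*y^2 with b^2 - 4ac = D,
where reduced means |b| <= a <= c, with b >= 0 whenever |b| = a or a = c, and primitive means gcd(a, b, c) = 1.
Reduced forces 3a^2 <= |D| = 5384, so 1 <= a <= 42; b must have the parity of D, and c = (b^2 - D)/(4a) must be an integer >= a.
Enumerate a = 1..42, b in [-a, a]:
  a=1: (1, 0, 1346)  [1]
  a=2: (2, 0, 673)  [1]
  a=3: (3, -2, 449), (3, 2, 449)  [2]
  a=4: none
  a=5: (5, -4, 270), (5, 4, 270)  [2]
  a=6: (6, -4, 225), (6, 4, 225)  [2]
  a=7..8: none
  a=9: (9, -4, 150), (9, 4, 150)  [2]
  a=10: (10, -4, 135), (10, 4, 135)  [2]
  a=11..14: none
  a=15: (15, -14, 93), (15, -4, 90), (15, 4, 90), (15, 14, 93)  [4]
  a=16..17: none
  a=18: (18, -4, 75), (18, 4, 75)  [2]
  a=19..24: none
  a=25: (25, -4, 54), (25, 4, 54)  [2]
  a=26: none
  a=27: (27, -4, 50), (27, 4, 50)  [2]
  a=28..29: none
  a=30: (30, -16, 47), (30, -4, 45), (30, 4, 45), (30, 16, 47)  [4]
  a=31: (31, -14, 45), (31, 14, 45)  [2]
  a=32..42: none
Total reduced forms: 1 + 1 + 2 + 2 + 2 + 2 + 2 + 4 + 2 + 2 + 2 + 4 + 2 = 28
h = 28

28


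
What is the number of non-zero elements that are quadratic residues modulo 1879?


For prime p, the number of non-zero quadratic residues is (p-1)/2.
= (1879-1)/2
= 939

939


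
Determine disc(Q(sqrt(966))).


For K = Q(sqrt(d)) with d squarefree: disc(K) = d if d = 1 mod 4, and disc(K) = 4d if d = 2 or 3 mod 4.
Here d = 966, and d mod 4 = 2.
d = 2 mod 4, not 1 (O_K = Z[sqrt(d)]), so disc(K) = 4d = 4 * (966) = 3864

3864


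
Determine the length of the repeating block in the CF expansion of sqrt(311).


Run the CF algorithm for sqrt(311).
a_0 = floor(sqrt(311)) = 17; set m_0=0, q_0=1.
Recurrence: m' = q*a - m,  q' = (d - m'^2)/q,  a' = floor((a_0 + m')/q').
  step 1: m=17, q=22, a=1
  step 2: m=5, q=13, a=1
  step 3: m=8, q=19, a=1
  step 4: m=11, q=10, a=2
  step 5: m=9, q=23, a=1
  step 6: m=14, q=5, a=6
  step 7: m=16, q=11, a=3
  step 8: m=17, q=2, a=17
  step 9: m=17, q=11, a=3
  step 10: m=16, q=5, a=6
  step 11: m=14, q=23, a=1
  step 12: m=9, q=10, a=2
  step 13: m=11, q=19, a=1
  step 14: m=8, q=13, a=1
  step 15: m=5, q=22, a=1
  step 16: m=17, q=1, a=34
a_16 = 2*a_0 = 34, so the period closes here.
sqrt(311) = [17; 1, 1, 1, 2, 1, 6, 3, 17, 3, 6, 1, 2, 1, 1, 1, 34]
Period length = 16

16


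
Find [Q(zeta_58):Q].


The degree equals Euler's totient phi(58).
58 = 2 * 29
phi(58) = 28

28


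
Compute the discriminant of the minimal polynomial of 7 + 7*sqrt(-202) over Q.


The element 7 + 7*sqrt(-202) has minimal polynomial:
x^2 - 14*x + 9947
Discriminant = (-14)^2 - 4*(9947)
= 196 - 39788
= -39592

-39592


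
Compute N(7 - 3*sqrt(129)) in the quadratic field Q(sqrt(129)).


N(a + b*sqrt(d)) = a^2 - d*b^2
= (7)^2 - (129)*(-3)^2
= 49 - 1161
= -1112

-1112


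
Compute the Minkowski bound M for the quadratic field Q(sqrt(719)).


d = 719, d mod 4 = 3, so disc(K) = 4d = 2876; |disc(K)| = 2876
Real quadratic field, so n = 2, s = r2 = 0, r1 = 2
M = (n!/n^n) * (4/pi)^s * sqrt(|disc(K)|) = (2!/2^2) * (4/pi)^0 * sqrt(2876)
= 0.5 * 1.000000 * 53.628351
= 26.8142

26.8142


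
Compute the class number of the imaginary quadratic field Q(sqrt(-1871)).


K = Q(sqrt(-1871)). d mod 4 = 1, so D = disc(K) = d = -1871
h(K) equals the number of primitive reduced positive-definite forms (a, b, c) = a*x^2 + b*x*y + c*y^2 with b^2 - 4ac = D,
where reduced means |b| <= a <= c, with b >= 0 whenever |b| = a or a = c, and primitive means gcd(a, b, c) = 1.
Reduced forces 3a^2 <= |D| = 1871, so 1 <= a <= 24; b must have the parity of D, and c = (b^2 - D)/(4a) must be an integer >= a.
Enumerate a = 1..24, b in [-a, a]:
  a=1: (1, 1, 468)  [1]
  a=2: (2, -1, 234), (2, 1, 234)  [2]
  a=3: (3, -1, 156), (3, 1, 156)  [2]
  a=4: (4, -1, 117), (4, 1, 117)  [2]
  a=5: (5, -3, 94), (5, 3, 94)  [2]
  a=6: (6, -5, 79), (6, -1, 78), (6, 1, 78), (6, 5, 79)  [4]
  a=7: none
  a=8: (8, -7, 60), (8, 7, 60)  [2]
  a=9: (9, -1, 52), (9, 1, 52)  [2]
  a=10: (10, -7, 48), (10, -3, 47), (10, 3, 47), (10, 7, 48)  [4]
  a=11: none
  a=12: (12, -7, 40), (12, -1, 39), (12, 1, 39), (12, 7, 40)  [4]
  a=13: (13, -1, 36), (13, 1, 36)  [2]
  a=14: none
  a=15: (15, -13, 34), (15, -7, 32), (15, 7, 32), (15, 13, 34)  [4]
  a=16: (16, -7, 30), (16, 7, 30)  [2]
  a=17: (17, -13, 30), (17, 13, 30)  [2]
  a=18: (18, -17, 30), (18, -1, 26), (18, 1, 26), (18, 17, 30)  [4]
  a=19: none
  a=20: (20, -17, 27), (20, -7, 24), (20, 7, 24), (20, 17, 27)  [4]
  a=21..23: none
  a=24: (24, -23, 25), (24, 23, 25)  [2]
Total reduced forms: 1 + 2 + 2 + 2 + 2 + 4 + 2 + 2 + 4 + 4 + 2 + 4 + 2 + 2 + 4 + 4 + 2 = 45
h = 45

45


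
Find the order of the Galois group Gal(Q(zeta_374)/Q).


|Gal(Q(zeta_374)/Q)| = phi(374)
= 160

160


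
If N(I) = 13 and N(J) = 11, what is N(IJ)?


N(IJ) = N(I) * N(J)
= 13 * 11
= 143

143


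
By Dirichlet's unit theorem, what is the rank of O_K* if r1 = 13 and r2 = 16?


By Dirichlet's unit theorem:
rank = r1 + r2 - 1
= 13 + 16 - 1
= 28

28


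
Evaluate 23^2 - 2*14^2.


x^2 - d*y^2
= 23^2 - 2*14^2
= 529 - 392
= 137

137


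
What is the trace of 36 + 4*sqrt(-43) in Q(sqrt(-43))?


Tr(a + b*sqrt(d)) = (a + b*sqrt(d)) + (a - b*sqrt(d)) = 2a
= 2 * (36)
= 72

72


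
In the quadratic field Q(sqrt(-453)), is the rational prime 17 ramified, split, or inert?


K = Q(sqrt(-453)). Since d mod 4 = 3, disc(K) = -1812.
Check p | disc: -1812 mod 17 = 7.
p does not divide disc. Compute Legendre symbol (d/p):
6^((17-1)/2) mod 17 = -1
(d/p) = -1, so p is inert: (p) stays prime with e=1, f=2, g=1.
Therefore p is inert.

inert


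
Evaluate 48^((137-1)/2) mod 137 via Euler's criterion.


p = 137 is prime and the exponent is (p-1)/2 = 68, so by Euler's criterion 48^68 = (48/137) = +1 or -1 mod 137.
Compute by square-and-multiply:
  68 = 64 + 4 (binary 1000100)
  Repeated squaring mod 137: 48^1 = 48, 48^2 = 112, 48^4 = 77, 48^8 = 38, 48^16 = 74, 48^32 = 133, 48^64 = 16
  48^68 = 48^64 * 48^4 = 16 * 77 mod 137
    16 * 77 = 1232 = 136 mod 137
  48^68 = 136 mod 137
Result 136 = p - 1 = -1 mod 137: 48 is a quadratic non-residue mod 137. As a residue in [0, p-1] the value is 136.
48^68 mod 137 = 136

136


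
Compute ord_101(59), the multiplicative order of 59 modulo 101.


We want ord_101(59), the smallest k >= 1 with 59^k = 1 mod 101.
n = 101 = 101, phi(101) = 100; the order divides phi(n).
Divisors of 100: 1, 2, 4, 5, 10, 20, 25, 50, 100
Repeated squaring mod 101: 59^1 = 59, 59^2 = 47, 59^4 = 88, 59^8 = 68, 59^16 = 79, 59^32 = 80, 59^64 = 37
Test divisors in increasing order:
  k=1: 59^1 = 59 mod 101
  k=2: 59^2 = 47 mod 101
  k=4: 59^4 = 88 mod 101
  k=5: 59^5 = 88 * 59 = 41 mod 101
  k=10: 59^10 = 68 * 47 = 65 mod 101
  k=20: 59^20 = 79 * 88 = 84 mod 101
  k=25: 59^25 = 79 * 68 * 59 = 10 mod 101
  k=50: 59^50 = 80 * 79 * 47 = 100 mod 101
  k=100: 59^100 = 37 * 80 * 88 = 1 mod 101  <- first divisor giving 1
Order = 100

100


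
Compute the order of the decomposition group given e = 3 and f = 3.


|D_P| = e * f
= 3 * 3
= 9

9


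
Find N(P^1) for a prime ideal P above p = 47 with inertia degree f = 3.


N(P^a) = p^(a*f)
= 47^(1*3)
= 47^3
= 103823

103823


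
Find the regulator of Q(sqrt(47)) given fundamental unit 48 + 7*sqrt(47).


epsilon = 48 + 7*sqrt(47)
= 95.9896
R = ln(95.9896)
= 4.5642

4.5642


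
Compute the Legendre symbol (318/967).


p = 967 is prime, so compute (318/967) with the reciprocity algorithm (Jacobi-symbol steps: pull out 2s via (2/n), flip via reciprocity, reduce):
  pull out 2: (2/967) = +1  (since 967 mod 8 = 7)
  reciprocity: (159/967) -> -(967/159)
  reduce: (13/159)
  reciprocity: (13/159) -> +(159/13)
  reduce: (3/13)
  reciprocity: (3/13) -> +(13/3)
  reduce: (1/3)
  (1/3) = 1
Product of signs = -1
(318/967) = -1

-1


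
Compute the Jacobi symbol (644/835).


Compute (644/835) via quadratic reciprocity:
  pull out 2: (2/835) = -1  (since 835 mod 8 = 3)
  pull out 2: (2/835) = -1  (since 835 mod 8 = 3)
  reciprocity: (161/835) -> +(835/161)
  reduce: (30/161)
  pull out 2: (2/161) = +1  (since 161 mod 8 = 1)
  reciprocity: (15/161) -> +(161/15)
  reduce: (11/15)
  reciprocity: (11/15) -> -(15/11)
  reduce: (4/11)
  pull out 2: (2/11) = -1  (since 11 mod 8 = 3)
  pull out 2: (2/11) = -1  (since 11 mod 8 = 3)
  (1/11) = 1
Product of signs = -1

-1


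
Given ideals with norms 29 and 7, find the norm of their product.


N(IJ) = N(I) * N(J)
= 29 * 7
= 203

203


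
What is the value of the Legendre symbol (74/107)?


p = 107 is prime, so compute (74/107) with the reciprocity algorithm (Jacobi-symbol steps: pull out 2s via (2/n), flip via reciprocity, reduce):
  pull out 2: (2/107) = -1  (since 107 mod 8 = 3)
  reciprocity: (37/107) -> +(107/37)
  reduce: (33/37)
  reciprocity: (33/37) -> +(37/33)
  reduce: (4/33)
  pull out 2: (2/33) = +1  (since 33 mod 8 = 1)
  pull out 2: (2/33) = +1  (since 33 mod 8 = 1)
  (1/33) = 1
Product of signs = -1
(74/107) = -1

-1


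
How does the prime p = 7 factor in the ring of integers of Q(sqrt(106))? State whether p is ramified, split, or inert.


K = Q(sqrt(106)). Since d mod 4 = 2, disc(K) = 424.
Check p | disc: 424 mod 7 = 4.
p does not divide disc. Compute Legendre symbol (d/p):
1^((7-1)/2) mod 7 = 1
(d/p) = 1, so p splits: (p) = P*P' with e=1, f=1, g=2.
Therefore p is split.

split


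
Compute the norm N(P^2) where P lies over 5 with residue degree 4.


N(P^a) = p^(a*f)
= 5^(2*4)
= 5^8
= 390625

390625


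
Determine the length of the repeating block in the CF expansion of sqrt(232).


Run the CF algorithm for sqrt(232).
a_0 = floor(sqrt(232)) = 15; set m_0=0, q_0=1.
Recurrence: m' = q*a - m,  q' = (d - m'^2)/q,  a' = floor((a_0 + m')/q').
  step 1: m=15, q=7, a=4
  step 2: m=13, q=9, a=3
  step 3: m=14, q=4, a=7
  step 4: m=14, q=9, a=3
  step 5: m=13, q=7, a=4
  step 6: m=15, q=1, a=30
a_6 = 2*a_0 = 30, so the period closes here.
sqrt(232) = [15; 4, 3, 7, 3, 4, 30]
Period length = 6

6


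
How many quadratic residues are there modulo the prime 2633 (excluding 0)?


For prime p, the number of non-zero quadratic residues is (p-1)/2.
= (2633-1)/2
= 1316

1316


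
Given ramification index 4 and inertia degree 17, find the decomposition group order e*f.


|D_P| = e * f
= 4 * 17
= 68

68


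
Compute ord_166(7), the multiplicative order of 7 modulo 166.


We want ord_166(7), the smallest k >= 1 with 7^k = 1 mod 166.
n = 166 = 2 * 83, phi(166) = 82; the order divides phi(n).
Divisors of 82: 1, 2, 41, 82
Repeated squaring mod 166: 7^1 = 7, 7^2 = 49, 7^4 = 77, 7^8 = 119, 7^16 = 51, 7^32 = 111, 7^64 = 37
Test divisors in increasing order:
  k=1: 7^1 = 7 mod 166
  k=2: 7^2 = 49 mod 166
  k=41: 7^41 = 111 * 119 * 7 = 1 mod 166  <- first divisor giving 1
Order = 41

41


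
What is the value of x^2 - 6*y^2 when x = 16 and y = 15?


x^2 - d*y^2
= 16^2 - 6*15^2
= 256 - 1350
= -1094

-1094


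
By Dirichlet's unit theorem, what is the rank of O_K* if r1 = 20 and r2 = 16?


By Dirichlet's unit theorem:
rank = r1 + r2 - 1
= 20 + 16 - 1
= 35

35


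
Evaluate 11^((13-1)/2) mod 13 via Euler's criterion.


p = 13 is prime and the exponent is (p-1)/2 = 6, so by Euler's criterion 11^6 = (11/13) = +1 or -1 mod 13.
Compute by square-and-multiply:
  6 = 4 + 2 (binary 110)
  Repeated squaring mod 13: 11^1 = 11, 11^2 = 4, 11^4 = 3
  11^6 = 11^4 * 11^2 = 3 * 4 mod 13
    3 * 4 = 12 = 12 mod 13
  11^6 = 12 mod 13
Result 12 = p - 1 = -1 mod 13: 11 is a quadratic non-residue mod 13. As a residue in [0, p-1] the value is 12.
11^6 mod 13 = 12

12


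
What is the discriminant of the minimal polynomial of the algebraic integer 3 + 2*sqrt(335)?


The element 3 + 2*sqrt(335) has minimal polynomial:
x^2 - 6*x - 1331
Discriminant = (-6)^2 - 4*(-1331)
= 36 + 5324
= 5360

5360


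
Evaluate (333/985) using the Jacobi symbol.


Compute (333/985) via quadratic reciprocity:
  reciprocity: (333/985) -> +(985/333)
  reduce: (319/333)
  reciprocity: (319/333) -> +(333/319)
  reduce: (14/319)
  pull out 2: (2/319) = +1  (since 319 mod 8 = 7)
  reciprocity: (7/319) -> -(319/7)
  reduce: (4/7)
  pull out 2: (2/7) = +1  (since 7 mod 8 = 7)
  pull out 2: (2/7) = +1  (since 7 mod 8 = 7)
  (1/7) = 1
Product of signs = -1

-1


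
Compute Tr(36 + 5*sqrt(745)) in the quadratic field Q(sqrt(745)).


Tr(a + b*sqrt(d)) = (a + b*sqrt(d)) + (a - b*sqrt(d)) = 2a
= 2 * (36)
= 72

72


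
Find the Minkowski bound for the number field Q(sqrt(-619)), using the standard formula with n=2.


d = -619, d mod 4 = 1, so disc(K) = d = -619; |disc(K)| = 619
Imaginary quadratic field, so n = 2, s = r2 = 1, r1 = 0
M = (n!/n^n) * (4/pi)^s * sqrt(|disc(K)|) = (2!/2^2) * (4/pi)^1 * sqrt(619)
= 0.5 * 1.273240 * 24.879711
= 15.8389

15.8389


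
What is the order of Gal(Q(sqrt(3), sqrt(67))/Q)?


The 2 square roots of distinct primes are multiplicatively independent over Q,
so [K:Q] = 2^2 and Gal(K/Q) is isomorphic to (Z/2Z)^2.
|Gal| = 2^2 = 4

4


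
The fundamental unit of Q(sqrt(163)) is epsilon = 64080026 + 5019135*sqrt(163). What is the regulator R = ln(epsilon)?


epsilon = 64080026 + 5019135*sqrt(163)
= 1.2816e+08
R = ln(1.2816e+08)
= 18.6688

18.6688


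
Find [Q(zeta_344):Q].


The degree equals Euler's totient phi(344).
344 = 2^3 * 43
phi(344) = 168

168


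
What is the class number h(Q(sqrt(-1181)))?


K = Q(sqrt(-1181)). d mod 4 = 3, so D = disc(K) = 4d = -4724
h(K) equals the number of primitive reduced positive-definite forms (a, b, c) = a*x^2 + b*x*y + c*y^2 with b^2 - 4ac = D,
where reduced means |b| <= a <= c, with b >= 0 whenever |b| = a or a = c, and primitive means gcd(a, b, c) = 1.
Reduced forces 3a^2 <= |D| = 4724, so 1 <= a <= 39; b must have the parity of D, and c = (b^2 - D)/(4a) must be an integer >= a.
Enumerate a = 1..39, b in [-a, a]:
  a=1: (1, 0, 1181)  [1]
  a=2: (2, 2, 591)  [1]
  a=3: (3, -2, 394), (3, 2, 394)  [2]
  a=4: none
  a=5: (5, -4, 237), (5, 4, 237)  [2]
  a=6: (6, -2, 197), (6, 2, 197)  [2]
  a=7: (7, -6, 170), (7, 6, 170)  [2]
  a=8: none
  a=9: (9, -8, 133), (9, 8, 133)  [2]
  a=10: (10, -6, 119), (10, 6, 119)  [2]
  a=11..13: none
  a=14: (14, -6, 85), (14, 6, 85)  [2]
  a=15: (15, -14, 82), (15, -4, 79), (15, 4, 79), (15, 14, 82)  [4]
  a=16: none
  a=17: (17, -6, 70), (17, 6, 70)  [2]
  a=18: (18, -10, 67), (18, 10, 67)  [2]
  a=19: (19, -8, 63), (19, 8, 63)  [2]
  a=20: none
  a=21: (21, -20, 61), (21, -8, 57), (21, 8, 57), (21, 20, 61)  [4]
  a=22..24: none
  a=25: (25, -24, 53), (25, 24, 53)  [2]
  a=26: none
  a=27: (27, -26, 50), (27, 26, 50)  [2]
  a=28..29: none
  a=30: (30, -26, 45), (30, -14, 41), (30, 14, 41), (30, 26, 45)  [4]
  a=31: (31, -22, 42), (31, 22, 42)  [2]
  a=32..33: none
  a=34: (34, -6, 35), (34, 6, 35)  [2]
  a=35: (35, -34, 42), (35, 34, 42)  [2]
  a=36: none
  a=37: (37, -30, 38), (37, 30, 38)  [2]
  a=38..39: none
Total reduced forms: 1 + 1 + 2 + 2 + 2 + 2 + 2 + 2 + 2 + 4 + 2 + 2 + 2 + 4 + 2 + 2 + 4 + 2 + 2 + 2 + 2 = 46
h = 46

46


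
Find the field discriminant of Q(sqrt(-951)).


For K = Q(sqrt(d)) with d squarefree: disc(K) = d if d = 1 mod 4, and disc(K) = 4d if d = 2 or 3 mod 4.
Here d = -951, and d mod 4 = 1.
d = 1 mod 4 (O_K = Z[(1+sqrt(d))/2]), so disc(K) = d = -951

-951


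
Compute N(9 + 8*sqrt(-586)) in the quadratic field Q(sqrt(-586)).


N(a + b*sqrt(d)) = a^2 - d*b^2
= (9)^2 - (-586)*(8)^2
= 81 + 37504
= 37585

37585


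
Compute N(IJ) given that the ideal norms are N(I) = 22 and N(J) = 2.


N(IJ) = N(I) * N(J)
= 22 * 2
= 44

44


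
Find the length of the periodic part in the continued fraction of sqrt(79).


Run the CF algorithm for sqrt(79).
a_0 = floor(sqrt(79)) = 8; set m_0=0, q_0=1.
Recurrence: m' = q*a - m,  q' = (d - m'^2)/q,  a' = floor((a_0 + m')/q').
  step 1: m=8, q=15, a=1
  step 2: m=7, q=2, a=7
  step 3: m=7, q=15, a=1
  step 4: m=8, q=1, a=16
a_4 = 2*a_0 = 16, so the period closes here.
sqrt(79) = [8; 1, 7, 1, 16]
Period length = 4

4


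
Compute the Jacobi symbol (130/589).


Compute (130/589) via quadratic reciprocity:
  pull out 2: (2/589) = -1  (since 589 mod 8 = 5)
  reciprocity: (65/589) -> +(589/65)
  reduce: (4/65)
  pull out 2: (2/65) = +1  (since 65 mod 8 = 1)
  pull out 2: (2/65) = +1  (since 65 mod 8 = 1)
  (1/65) = 1
Product of signs = -1

-1


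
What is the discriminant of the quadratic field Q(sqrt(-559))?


For K = Q(sqrt(d)) with d squarefree: disc(K) = d if d = 1 mod 4, and disc(K) = 4d if d = 2 or 3 mod 4.
Here d = -559, and d mod 4 = 1.
d = 1 mod 4 (O_K = Z[(1+sqrt(d))/2]), so disc(K) = d = -559

-559


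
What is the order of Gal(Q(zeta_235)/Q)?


|Gal(Q(zeta_235)/Q)| = phi(235)
= 184

184


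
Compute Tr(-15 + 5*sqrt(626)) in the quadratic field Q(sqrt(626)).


Tr(a + b*sqrt(d)) = (a + b*sqrt(d)) + (a - b*sqrt(d)) = 2a
= 2 * (-15)
= -30

-30


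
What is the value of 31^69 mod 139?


p = 139 is prime and the exponent is (p-1)/2 = 69, so by Euler's criterion 31^69 = (31/139) = +1 or -1 mod 139.
Compute by square-and-multiply:
  69 = 64 + 4 + 1 (binary 1000101)
  Repeated squaring mod 139: 31^1 = 31, 31^2 = 127, 31^4 = 5, 31^8 = 25, 31^16 = 69, 31^32 = 35, 31^64 = 113
  31^69 = 31^64 * 31^4 * 31^1 = 113 * 5 * 31 mod 139
    113 * 5 = 565 = 9 mod 139
    9 * 31 = 279 = 1 mod 139
  31^69 = 1 mod 139
Result 1: 31 is a quadratic residue mod 139.
31^69 mod 139 = 1

1


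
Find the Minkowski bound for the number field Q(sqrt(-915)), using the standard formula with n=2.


d = -915, d mod 4 = 1, so disc(K) = d = -915; |disc(K)| = 915
Imaginary quadratic field, so n = 2, s = r2 = 1, r1 = 0
M = (n!/n^n) * (4/pi)^s * sqrt(|disc(K)|) = (2!/2^2) * (4/pi)^1 * sqrt(915)
= 0.5 * 1.273240 * 30.248967
= 19.2571

19.2571


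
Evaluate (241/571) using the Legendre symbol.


p = 571 is prime, so compute (241/571) with the reciprocity algorithm (Jacobi-symbol steps: pull out 2s via (2/n), flip via reciprocity, reduce):
  reciprocity: (241/571) -> +(571/241)
  reduce: (89/241)
  reciprocity: (89/241) -> +(241/89)
  reduce: (63/89)
  reciprocity: (63/89) -> +(89/63)
  reduce: (26/63)
  pull out 2: (2/63) = +1  (since 63 mod 8 = 7)
  reciprocity: (13/63) -> +(63/13)
  reduce: (11/13)
  reciprocity: (11/13) -> +(13/11)
  reduce: (2/11)
  pull out 2: (2/11) = -1  (since 11 mod 8 = 3)
  (1/11) = 1
Product of signs = -1
(241/571) = -1

-1


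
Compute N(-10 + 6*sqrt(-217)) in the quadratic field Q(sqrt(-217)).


N(a + b*sqrt(d)) = a^2 - d*b^2
= (-10)^2 - (-217)*(6)^2
= 100 + 7812
= 7912

7912


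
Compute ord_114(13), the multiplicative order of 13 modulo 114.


We want ord_114(13), the smallest k >= 1 with 13^k = 1 mod 114.
n = 114 = 2 * 3 * 19, phi(114) = 36; the order divides phi(n).
Divisors of 36: 1, 2, 3, 4, 6, 9, 12, 18, 36
Repeated squaring mod 114: 13^1 = 13, 13^2 = 55, 13^4 = 61, 13^8 = 73, 13^16 = 85, 13^32 = 43
Test divisors in increasing order:
  k=1: 13^1 = 13 mod 114
  k=2: 13^2 = 55 mod 114
  k=3: 13^3 = 55 * 13 = 31 mod 114
  k=4: 13^4 = 61 mod 114
  k=6: 13^6 = 61 * 55 = 49 mod 114
  k=9: 13^9 = 73 * 13 = 37 mod 114
  k=12: 13^12 = 73 * 61 = 7 mod 114
  k=18: 13^18 = 85 * 55 = 1 mod 114  <- first divisor giving 1
Order = 18

18
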